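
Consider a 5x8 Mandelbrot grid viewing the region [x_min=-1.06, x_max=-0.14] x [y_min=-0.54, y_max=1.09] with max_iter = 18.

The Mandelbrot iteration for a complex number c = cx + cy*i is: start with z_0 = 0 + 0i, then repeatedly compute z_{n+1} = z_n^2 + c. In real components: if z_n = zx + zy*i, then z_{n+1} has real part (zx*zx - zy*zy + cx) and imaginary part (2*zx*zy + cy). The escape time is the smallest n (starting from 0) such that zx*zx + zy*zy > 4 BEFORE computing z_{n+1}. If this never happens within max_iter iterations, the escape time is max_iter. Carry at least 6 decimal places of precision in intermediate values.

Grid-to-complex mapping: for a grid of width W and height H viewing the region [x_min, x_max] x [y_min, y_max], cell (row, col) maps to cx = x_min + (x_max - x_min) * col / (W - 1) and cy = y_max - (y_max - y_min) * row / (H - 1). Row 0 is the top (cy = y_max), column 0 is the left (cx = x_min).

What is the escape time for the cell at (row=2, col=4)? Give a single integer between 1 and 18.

Answer: 18

Derivation:
z_0 = 0 + 0i, c = -0.1400 + 0.6243i
Iter 1: z = -0.1400 + 0.6243i, |z|^2 = 0.4093
Iter 2: z = -0.5101 + 0.4495i, |z|^2 = 0.4623
Iter 3: z = -0.0818 + 0.1657i, |z|^2 = 0.0341
Iter 4: z = -0.1608 + 0.5972i, |z|^2 = 0.3825
Iter 5: z = -0.4708 + 0.4323i, |z|^2 = 0.4085
Iter 6: z = -0.1052 + 0.2173i, |z|^2 = 0.0583
Iter 7: z = -0.1761 + 0.5786i, |z|^2 = 0.3658
Iter 8: z = -0.4437 + 0.4205i, |z|^2 = 0.3737
Iter 9: z = -0.1199 + 0.2511i, |z|^2 = 0.0775
Iter 10: z = -0.1887 + 0.5640i, |z|^2 = 0.3538
Iter 11: z = -0.4225 + 0.4114i, |z|^2 = 0.3478
Iter 12: z = -0.1307 + 0.2766i, |z|^2 = 0.0936
Iter 13: z = -0.1994 + 0.5520i, |z|^2 = 0.3444
Iter 14: z = -0.4049 + 0.4041i, |z|^2 = 0.3273
Iter 15: z = -0.1394 + 0.2970i, |z|^2 = 0.1076
Iter 16: z = -0.2088 + 0.5415i, |z|^2 = 0.3368
Iter 17: z = -0.3896 + 0.3982i, |z|^2 = 0.3103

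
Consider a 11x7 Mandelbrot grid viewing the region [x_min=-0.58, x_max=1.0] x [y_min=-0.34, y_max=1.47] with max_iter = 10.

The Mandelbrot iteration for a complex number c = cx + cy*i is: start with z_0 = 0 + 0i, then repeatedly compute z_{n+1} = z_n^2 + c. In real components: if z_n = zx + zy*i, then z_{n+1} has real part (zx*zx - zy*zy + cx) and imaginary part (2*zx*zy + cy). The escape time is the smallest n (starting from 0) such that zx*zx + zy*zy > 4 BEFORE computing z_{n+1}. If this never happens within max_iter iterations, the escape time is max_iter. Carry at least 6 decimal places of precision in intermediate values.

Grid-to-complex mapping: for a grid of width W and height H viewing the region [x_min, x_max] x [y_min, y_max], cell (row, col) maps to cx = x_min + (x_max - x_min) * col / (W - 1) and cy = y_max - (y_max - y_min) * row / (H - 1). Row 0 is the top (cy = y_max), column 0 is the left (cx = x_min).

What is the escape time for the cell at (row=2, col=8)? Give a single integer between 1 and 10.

z_0 = 0 + 0i, c = 0.6840 + 0.8667i
Iter 1: z = 0.6840 + 0.8667i, |z|^2 = 1.2190
Iter 2: z = 0.4007 + 2.0523i, |z|^2 = 4.3724
Escaped at iteration 2

Answer: 2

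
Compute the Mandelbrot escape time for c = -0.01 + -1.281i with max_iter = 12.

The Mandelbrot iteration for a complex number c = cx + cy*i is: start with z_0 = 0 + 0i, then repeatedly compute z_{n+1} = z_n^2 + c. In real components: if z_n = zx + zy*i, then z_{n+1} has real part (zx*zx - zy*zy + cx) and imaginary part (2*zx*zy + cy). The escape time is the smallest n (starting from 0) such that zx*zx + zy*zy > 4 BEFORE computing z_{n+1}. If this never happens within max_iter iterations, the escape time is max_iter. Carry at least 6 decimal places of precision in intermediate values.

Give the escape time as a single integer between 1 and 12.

z_0 = 0 + 0i, c = -0.0100 + -1.2810i
Iter 1: z = -0.0100 + -1.2810i, |z|^2 = 1.6411
Iter 2: z = -1.6509 + -1.2554i, |z|^2 = 4.3013
Escaped at iteration 2

Answer: 2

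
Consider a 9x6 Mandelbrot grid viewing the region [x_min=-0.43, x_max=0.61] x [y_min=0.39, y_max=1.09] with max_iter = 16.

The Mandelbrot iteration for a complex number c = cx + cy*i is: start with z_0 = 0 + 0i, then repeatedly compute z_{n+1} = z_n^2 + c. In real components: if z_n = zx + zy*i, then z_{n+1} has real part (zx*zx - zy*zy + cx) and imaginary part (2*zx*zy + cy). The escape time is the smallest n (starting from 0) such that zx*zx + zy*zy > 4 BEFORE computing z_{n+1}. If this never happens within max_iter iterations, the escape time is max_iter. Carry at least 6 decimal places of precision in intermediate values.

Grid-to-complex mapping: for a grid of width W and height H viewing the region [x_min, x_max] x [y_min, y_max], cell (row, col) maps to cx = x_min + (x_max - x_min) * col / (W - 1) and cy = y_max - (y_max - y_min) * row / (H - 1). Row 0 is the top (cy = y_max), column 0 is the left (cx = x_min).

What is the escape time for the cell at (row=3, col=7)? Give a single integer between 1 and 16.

z_0 = 0 + 0i, c = 0.4800 + 0.6700i
Iter 1: z = 0.4800 + 0.6700i, |z|^2 = 0.6793
Iter 2: z = 0.2615 + 1.3132i, |z|^2 = 1.7929
Iter 3: z = -1.1761 + 1.3568i, |z|^2 = 3.2242
Iter 4: z = 0.0223 + -2.5215i, |z|^2 = 6.3585
Escaped at iteration 4

Answer: 4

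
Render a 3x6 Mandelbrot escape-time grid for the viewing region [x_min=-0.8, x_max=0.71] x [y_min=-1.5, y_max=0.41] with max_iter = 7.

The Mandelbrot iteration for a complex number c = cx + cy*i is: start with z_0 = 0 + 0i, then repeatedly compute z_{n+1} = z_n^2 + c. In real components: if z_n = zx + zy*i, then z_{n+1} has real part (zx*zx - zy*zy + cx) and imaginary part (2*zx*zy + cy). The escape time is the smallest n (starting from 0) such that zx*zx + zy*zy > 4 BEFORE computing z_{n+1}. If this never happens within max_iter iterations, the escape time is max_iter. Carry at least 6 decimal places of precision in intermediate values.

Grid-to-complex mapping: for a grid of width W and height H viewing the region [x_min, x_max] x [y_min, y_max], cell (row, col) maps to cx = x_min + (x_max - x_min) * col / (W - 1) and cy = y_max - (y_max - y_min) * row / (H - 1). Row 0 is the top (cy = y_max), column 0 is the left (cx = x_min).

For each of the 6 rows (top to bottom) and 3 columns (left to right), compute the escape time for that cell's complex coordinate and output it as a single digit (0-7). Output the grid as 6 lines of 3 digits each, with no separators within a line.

(row=0, col=0): c = -0.8000 + 0.4100i → escape time 7
(row=0, col=1): c = -0.0450 + 0.4100i → escape time 7
(row=0, col=2): c = 0.7100 + 0.4100i → escape time 3
(row=1, col=0): c = -0.8000 + 0.0280i → escape time 7
(row=1, col=1): c = -0.0450 + 0.0280i → escape time 7
(row=1, col=2): c = 0.7100 + 0.0280i → escape time 3
(row=2, col=0): c = -0.8000 + -0.3540i → escape time 7
(row=2, col=1): c = -0.0450 + -0.3540i → escape time 7
(row=2, col=2): c = 0.7100 + -0.3540i → escape time 3
(row=3, col=0): c = -0.8000 + -0.7360i → escape time 4
(row=3, col=1): c = -0.0450 + -0.7360i → escape time 7
(row=3, col=2): c = 0.7100 + -0.7360i → escape time 3
(row=4, col=0): c = -0.8000 + -1.1180i → escape time 3
(row=4, col=1): c = -0.0450 + -1.1180i → escape time 4
(row=4, col=2): c = 0.7100 + -1.1180i → escape time 2
(row=5, col=0): c = -0.8000 + -1.5000i → escape time 2
(row=5, col=1): c = -0.0450 + -1.5000i → escape time 2
(row=5, col=2): c = 0.7100 + -1.5000i → escape time 2

Answer: 773
773
773
473
342
222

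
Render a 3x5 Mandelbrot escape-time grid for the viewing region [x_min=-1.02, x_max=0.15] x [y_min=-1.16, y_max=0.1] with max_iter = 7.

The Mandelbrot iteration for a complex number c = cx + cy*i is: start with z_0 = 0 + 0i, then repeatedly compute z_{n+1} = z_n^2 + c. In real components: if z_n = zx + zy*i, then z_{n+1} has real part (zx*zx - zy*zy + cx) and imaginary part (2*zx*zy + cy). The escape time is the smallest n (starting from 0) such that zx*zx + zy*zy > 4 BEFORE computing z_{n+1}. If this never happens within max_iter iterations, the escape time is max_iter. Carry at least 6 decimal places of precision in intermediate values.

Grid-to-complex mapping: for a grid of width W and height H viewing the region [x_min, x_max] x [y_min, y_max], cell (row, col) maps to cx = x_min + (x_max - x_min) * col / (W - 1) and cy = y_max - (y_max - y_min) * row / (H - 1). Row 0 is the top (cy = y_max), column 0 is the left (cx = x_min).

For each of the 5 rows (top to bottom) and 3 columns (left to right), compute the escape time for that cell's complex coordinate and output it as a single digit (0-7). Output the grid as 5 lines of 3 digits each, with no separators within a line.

(row=0, col=0): c = -1.0200 + 0.1000i → escape time 7
(row=0, col=1): c = -0.4350 + 0.1000i → escape time 7
(row=0, col=2): c = 0.1500 + 0.1000i → escape time 7
(row=1, col=0): c = -1.0200 + -0.2150i → escape time 7
(row=1, col=1): c = -0.4350 + -0.2150i → escape time 7
(row=1, col=2): c = 0.1500 + -0.2150i → escape time 7
(row=2, col=0): c = -1.0200 + -0.5300i → escape time 5
(row=2, col=1): c = -0.4350 + -0.5300i → escape time 7
(row=2, col=2): c = 0.1500 + -0.5300i → escape time 7
(row=3, col=0): c = -1.0200 + -0.8450i → escape time 3
(row=3, col=1): c = -0.4350 + -0.8450i → escape time 5
(row=3, col=2): c = 0.1500 + -0.8450i → escape time 5
(row=4, col=0): c = -1.0200 + -1.1600i → escape time 3
(row=4, col=1): c = -0.4350 + -1.1600i → escape time 3
(row=4, col=2): c = 0.1500 + -1.1600i → escape time 3

Answer: 777
777
577
355
333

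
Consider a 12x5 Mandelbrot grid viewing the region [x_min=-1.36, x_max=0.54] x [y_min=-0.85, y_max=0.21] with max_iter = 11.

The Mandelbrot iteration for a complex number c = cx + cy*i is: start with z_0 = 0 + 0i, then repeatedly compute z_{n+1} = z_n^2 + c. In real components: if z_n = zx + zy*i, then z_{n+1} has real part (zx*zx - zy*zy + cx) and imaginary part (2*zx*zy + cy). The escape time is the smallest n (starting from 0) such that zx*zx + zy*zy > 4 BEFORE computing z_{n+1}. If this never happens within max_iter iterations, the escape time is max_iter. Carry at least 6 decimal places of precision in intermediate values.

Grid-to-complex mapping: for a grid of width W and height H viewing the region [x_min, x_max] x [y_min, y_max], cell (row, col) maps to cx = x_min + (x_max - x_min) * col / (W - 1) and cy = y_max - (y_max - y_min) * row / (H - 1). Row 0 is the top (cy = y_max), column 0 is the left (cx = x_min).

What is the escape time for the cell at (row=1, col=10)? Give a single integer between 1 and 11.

Answer: 9

Derivation:
z_0 = 0 + 0i, c = 0.3673 + -0.0550i
Iter 1: z = 0.3673 + -0.0550i, |z|^2 = 0.1379
Iter 2: z = 0.4991 + -0.0954i, |z|^2 = 0.2582
Iter 3: z = 0.6073 + -0.1502i, |z|^2 = 0.3914
Iter 4: z = 0.7135 + -0.2375i, |z|^2 = 0.5655
Iter 5: z = 0.8200 + -0.3939i, |z|^2 = 0.8275
Iter 6: z = 0.8845 + -0.7010i, |z|^2 = 1.2737
Iter 7: z = 0.6583 + -1.2951i, |z|^2 = 2.1105
Iter 8: z = -0.8766 + -1.7600i, |z|^2 = 3.8660
Iter 9: z = -1.9618 + 3.0306i, |z|^2 = 13.0333
Escaped at iteration 9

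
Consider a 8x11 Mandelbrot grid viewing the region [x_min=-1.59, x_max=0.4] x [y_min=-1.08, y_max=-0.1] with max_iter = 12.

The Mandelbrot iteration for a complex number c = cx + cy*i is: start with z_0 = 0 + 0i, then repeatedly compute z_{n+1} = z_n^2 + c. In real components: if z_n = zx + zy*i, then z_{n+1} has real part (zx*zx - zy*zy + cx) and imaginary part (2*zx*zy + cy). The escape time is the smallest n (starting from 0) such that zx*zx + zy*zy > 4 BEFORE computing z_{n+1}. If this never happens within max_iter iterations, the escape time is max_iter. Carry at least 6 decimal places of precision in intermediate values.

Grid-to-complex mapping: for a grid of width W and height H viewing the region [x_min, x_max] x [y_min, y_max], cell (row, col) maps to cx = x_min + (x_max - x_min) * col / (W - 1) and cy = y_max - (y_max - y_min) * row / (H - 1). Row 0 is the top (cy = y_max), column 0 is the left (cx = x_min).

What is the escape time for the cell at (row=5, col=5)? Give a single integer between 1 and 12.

Answer: 12

Derivation:
z_0 = 0 + 0i, c = -0.1686 + -0.5900i
Iter 1: z = -0.1686 + -0.5900i, |z|^2 = 0.3765
Iter 2: z = -0.4883 + -0.3911i, |z|^2 = 0.3913
Iter 3: z = -0.0831 + -0.2081i, |z|^2 = 0.0502
Iter 4: z = -0.2050 + -0.5554i, |z|^2 = 0.3505
Iter 5: z = -0.4350 + -0.3623i, |z|^2 = 0.3205
Iter 6: z = -0.1106 + -0.2748i, |z|^2 = 0.0877
Iter 7: z = -0.2318 + -0.5292i, |z|^2 = 0.3338
Iter 8: z = -0.3949 + -0.3446i, |z|^2 = 0.2747
Iter 9: z = -0.1314 + -0.3178i, |z|^2 = 0.1183
Iter 10: z = -0.2523 + -0.5065i, |z|^2 = 0.3202
Iter 11: z = -0.3614 + -0.3344i, |z|^2 = 0.2425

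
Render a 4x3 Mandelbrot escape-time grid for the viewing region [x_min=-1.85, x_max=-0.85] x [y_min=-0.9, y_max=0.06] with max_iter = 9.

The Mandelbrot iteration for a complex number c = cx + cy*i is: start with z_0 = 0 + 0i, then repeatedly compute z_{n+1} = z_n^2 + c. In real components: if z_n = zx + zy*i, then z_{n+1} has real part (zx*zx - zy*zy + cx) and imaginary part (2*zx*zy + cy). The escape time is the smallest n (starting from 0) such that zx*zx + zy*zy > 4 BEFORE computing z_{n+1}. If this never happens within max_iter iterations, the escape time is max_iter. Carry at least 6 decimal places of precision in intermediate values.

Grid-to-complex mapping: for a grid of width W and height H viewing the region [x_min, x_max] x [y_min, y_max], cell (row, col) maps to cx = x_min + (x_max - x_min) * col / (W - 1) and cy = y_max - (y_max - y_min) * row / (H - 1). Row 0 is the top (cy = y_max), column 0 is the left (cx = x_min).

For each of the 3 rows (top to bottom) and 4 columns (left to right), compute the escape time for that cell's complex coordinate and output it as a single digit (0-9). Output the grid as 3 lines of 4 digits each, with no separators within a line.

(row=0, col=0): c = -1.8500 + 0.0600i → escape time 6
(row=0, col=1): c = -1.5167 + 0.0600i → escape time 7
(row=0, col=2): c = -1.1833 + 0.0600i → escape time 9
(row=0, col=3): c = -0.8500 + 0.0600i → escape time 9
(row=1, col=0): c = -1.8500 + -0.4200i → escape time 3
(row=1, col=1): c = -1.5167 + -0.4200i → escape time 4
(row=1, col=2): c = -1.1833 + -0.4200i → escape time 6
(row=1, col=3): c = -0.8500 + -0.4200i → escape time 7
(row=2, col=0): c = -1.8500 + -0.9000i → escape time 1
(row=2, col=1): c = -1.5167 + -0.9000i → escape time 3
(row=2, col=2): c = -1.1833 + -0.9000i → escape time 3
(row=2, col=3): c = -0.8500 + -0.9000i → escape time 3

Answer: 6799
3467
1333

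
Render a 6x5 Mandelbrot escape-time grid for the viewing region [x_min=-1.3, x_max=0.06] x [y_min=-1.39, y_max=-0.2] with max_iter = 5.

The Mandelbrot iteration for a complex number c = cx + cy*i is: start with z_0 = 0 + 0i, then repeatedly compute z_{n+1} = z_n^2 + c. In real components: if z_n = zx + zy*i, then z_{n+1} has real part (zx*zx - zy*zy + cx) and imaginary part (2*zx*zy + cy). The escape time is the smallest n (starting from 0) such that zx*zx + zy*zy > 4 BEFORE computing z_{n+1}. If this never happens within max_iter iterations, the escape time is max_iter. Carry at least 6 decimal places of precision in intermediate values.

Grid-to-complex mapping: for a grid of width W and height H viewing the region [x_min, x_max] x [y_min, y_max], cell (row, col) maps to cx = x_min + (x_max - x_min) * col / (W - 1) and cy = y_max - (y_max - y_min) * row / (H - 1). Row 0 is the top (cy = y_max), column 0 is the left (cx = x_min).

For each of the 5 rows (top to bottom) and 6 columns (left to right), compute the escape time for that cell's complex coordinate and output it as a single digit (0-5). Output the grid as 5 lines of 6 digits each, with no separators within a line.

(row=0, col=0): c = -1.3000 + -0.2000i → escape time 5
(row=0, col=1): c = -1.0280 + -0.2000i → escape time 5
(row=0, col=2): c = -0.7560 + -0.2000i → escape time 5
(row=0, col=3): c = -0.4840 + -0.2000i → escape time 5
(row=0, col=4): c = -0.2120 + -0.2000i → escape time 5
(row=0, col=5): c = 0.0600 + -0.2000i → escape time 5
(row=1, col=0): c = -1.3000 + -0.4975i → escape time 4
(row=1, col=1): c = -1.0280 + -0.4975i → escape time 5
(row=1, col=2): c = -0.7560 + -0.4975i → escape time 5
(row=1, col=3): c = -0.4840 + -0.4975i → escape time 5
(row=1, col=4): c = -0.2120 + -0.4975i → escape time 5
(row=1, col=5): c = 0.0600 + -0.4975i → escape time 5
(row=2, col=0): c = -1.3000 + -0.7950i → escape time 3
(row=2, col=1): c = -1.0280 + -0.7950i → escape time 3
(row=2, col=2): c = -0.7560 + -0.7950i → escape time 4
(row=2, col=3): c = -0.4840 + -0.7950i → escape time 5
(row=2, col=4): c = -0.2120 + -0.7950i → escape time 5
(row=2, col=5): c = 0.0600 + -0.7950i → escape time 5
(row=3, col=0): c = -1.3000 + -1.0925i → escape time 3
(row=3, col=1): c = -1.0280 + -1.0925i → escape time 3
(row=3, col=2): c = -0.7560 + -1.0925i → escape time 3
(row=3, col=3): c = -0.4840 + -1.0925i → escape time 4
(row=3, col=4): c = -0.2120 + -1.0925i → escape time 5
(row=3, col=5): c = 0.0600 + -1.0925i → escape time 4
(row=4, col=0): c = -1.3000 + -1.3900i → escape time 2
(row=4, col=1): c = -1.0280 + -1.3900i → escape time 2
(row=4, col=2): c = -0.7560 + -1.3900i → escape time 2
(row=4, col=3): c = -0.4840 + -1.3900i → escape time 2
(row=4, col=4): c = -0.2120 + -1.3900i → escape time 2
(row=4, col=5): c = 0.0600 + -1.3900i → escape time 2

Answer: 555555
455555
334555
333454
222222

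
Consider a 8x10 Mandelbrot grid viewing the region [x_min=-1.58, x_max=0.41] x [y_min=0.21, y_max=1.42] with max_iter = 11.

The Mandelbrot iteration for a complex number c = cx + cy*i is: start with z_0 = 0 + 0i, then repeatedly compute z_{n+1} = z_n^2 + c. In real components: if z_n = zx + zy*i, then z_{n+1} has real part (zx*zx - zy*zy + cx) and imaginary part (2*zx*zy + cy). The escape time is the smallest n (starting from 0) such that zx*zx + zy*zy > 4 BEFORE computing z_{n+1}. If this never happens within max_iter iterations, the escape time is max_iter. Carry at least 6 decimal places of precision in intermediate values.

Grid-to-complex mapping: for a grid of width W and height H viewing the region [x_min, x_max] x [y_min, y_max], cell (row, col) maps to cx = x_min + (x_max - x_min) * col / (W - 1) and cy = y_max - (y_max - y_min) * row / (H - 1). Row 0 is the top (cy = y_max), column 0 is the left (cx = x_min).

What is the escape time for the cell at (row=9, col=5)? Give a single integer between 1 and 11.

Answer: 11

Derivation:
z_0 = 0 + 0i, c = -0.1586 + 0.2100i
Iter 1: z = -0.1586 + 0.2100i, |z|^2 = 0.0692
Iter 2: z = -0.1775 + 0.1434i, |z|^2 = 0.0521
Iter 3: z = -0.1476 + 0.1591i, |z|^2 = 0.0471
Iter 4: z = -0.1621 + 0.1630i, |z|^2 = 0.0529
Iter 5: z = -0.1589 + 0.1571i, |z|^2 = 0.0499
Iter 6: z = -0.1580 + 0.1601i, |z|^2 = 0.0506
Iter 7: z = -0.1592 + 0.1594i, |z|^2 = 0.0508
Iter 8: z = -0.1586 + 0.1592i, |z|^2 = 0.0505
Iter 9: z = -0.1588 + 0.1595i, |z|^2 = 0.0506
Iter 10: z = -0.1588 + 0.1594i, |z|^2 = 0.0506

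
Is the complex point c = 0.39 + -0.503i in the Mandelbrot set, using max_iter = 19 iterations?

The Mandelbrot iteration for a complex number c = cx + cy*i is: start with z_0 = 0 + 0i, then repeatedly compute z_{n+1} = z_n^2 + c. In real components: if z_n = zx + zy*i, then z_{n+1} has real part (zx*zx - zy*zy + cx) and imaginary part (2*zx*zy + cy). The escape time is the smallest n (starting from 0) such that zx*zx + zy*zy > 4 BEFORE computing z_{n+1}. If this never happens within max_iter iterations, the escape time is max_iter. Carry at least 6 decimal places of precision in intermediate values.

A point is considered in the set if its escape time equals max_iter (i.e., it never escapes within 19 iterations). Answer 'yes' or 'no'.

Answer: no

Derivation:
z_0 = 0 + 0i, c = 0.3900 + -0.5030i
Iter 1: z = 0.3900 + -0.5030i, |z|^2 = 0.4051
Iter 2: z = 0.2891 + -0.8953i, |z|^2 = 0.8852
Iter 3: z = -0.3281 + -1.0207i, |z|^2 = 1.1494
Iter 4: z = -0.5441 + 0.1667i, |z|^2 = 0.3239
Iter 5: z = 0.6583 + -0.6844i, |z|^2 = 0.9018
Iter 6: z = 0.3550 + -1.4041i, |z|^2 = 2.0975
Iter 7: z = -1.4555 + -1.4998i, |z|^2 = 4.3678
Escaped at iteration 7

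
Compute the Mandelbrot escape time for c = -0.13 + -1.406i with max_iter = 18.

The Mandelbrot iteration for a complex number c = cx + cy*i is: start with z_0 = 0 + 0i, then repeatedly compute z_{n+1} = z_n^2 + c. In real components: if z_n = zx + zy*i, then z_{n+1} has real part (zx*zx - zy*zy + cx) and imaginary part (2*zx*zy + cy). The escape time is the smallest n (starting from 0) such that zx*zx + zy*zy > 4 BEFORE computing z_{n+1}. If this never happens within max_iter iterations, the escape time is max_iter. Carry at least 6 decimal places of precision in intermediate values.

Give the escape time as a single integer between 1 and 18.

z_0 = 0 + 0i, c = -0.1300 + -1.4060i
Iter 1: z = -0.1300 + -1.4060i, |z|^2 = 1.9937
Iter 2: z = -2.0899 + -1.0404i, |z|^2 = 5.4503
Escaped at iteration 2

Answer: 2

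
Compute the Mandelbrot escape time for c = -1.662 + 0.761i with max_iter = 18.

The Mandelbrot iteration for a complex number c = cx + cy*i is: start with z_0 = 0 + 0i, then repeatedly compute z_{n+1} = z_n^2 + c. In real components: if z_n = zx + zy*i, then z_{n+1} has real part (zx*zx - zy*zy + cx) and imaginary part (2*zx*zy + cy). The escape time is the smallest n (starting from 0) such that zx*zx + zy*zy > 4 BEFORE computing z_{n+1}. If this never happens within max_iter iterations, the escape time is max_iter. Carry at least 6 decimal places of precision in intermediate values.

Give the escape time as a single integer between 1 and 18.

Answer: 3

Derivation:
z_0 = 0 + 0i, c = -1.6620 + 0.7610i
Iter 1: z = -1.6620 + 0.7610i, |z|^2 = 3.3414
Iter 2: z = 0.5211 + -1.7686i, |z|^2 = 3.3994
Iter 3: z = -4.5182 + -1.0823i, |z|^2 = 21.5859
Escaped at iteration 3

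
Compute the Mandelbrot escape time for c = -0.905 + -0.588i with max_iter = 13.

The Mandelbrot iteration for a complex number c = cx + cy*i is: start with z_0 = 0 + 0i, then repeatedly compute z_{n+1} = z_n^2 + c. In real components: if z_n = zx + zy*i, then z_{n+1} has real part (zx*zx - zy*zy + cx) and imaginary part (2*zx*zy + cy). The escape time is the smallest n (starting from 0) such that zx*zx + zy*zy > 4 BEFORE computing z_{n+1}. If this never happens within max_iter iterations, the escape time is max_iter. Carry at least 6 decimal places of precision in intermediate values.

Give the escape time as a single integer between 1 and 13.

z_0 = 0 + 0i, c = -0.9050 + -0.5880i
Iter 1: z = -0.9050 + -0.5880i, |z|^2 = 1.1648
Iter 2: z = -0.4317 + 0.4763i, |z|^2 = 0.4132
Iter 3: z = -0.9455 + -0.9992i, |z|^2 = 1.8924
Iter 4: z = -1.0096 + 1.3015i, |z|^2 = 2.7131
Iter 5: z = -1.5796 + -3.2159i, |z|^2 = 12.8372
Escaped at iteration 5

Answer: 5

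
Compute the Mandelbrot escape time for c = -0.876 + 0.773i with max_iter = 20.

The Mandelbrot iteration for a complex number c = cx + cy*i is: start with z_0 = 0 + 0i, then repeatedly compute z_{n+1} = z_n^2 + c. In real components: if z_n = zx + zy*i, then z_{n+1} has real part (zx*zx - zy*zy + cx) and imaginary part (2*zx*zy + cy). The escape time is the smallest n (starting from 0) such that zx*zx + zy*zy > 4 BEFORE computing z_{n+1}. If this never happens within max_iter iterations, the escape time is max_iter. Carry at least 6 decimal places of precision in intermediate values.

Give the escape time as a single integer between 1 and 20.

z_0 = 0 + 0i, c = -0.8760 + 0.7730i
Iter 1: z = -0.8760 + 0.7730i, |z|^2 = 1.3649
Iter 2: z = -0.7062 + -0.5813i, |z|^2 = 0.8366
Iter 3: z = -0.7153 + 1.5940i, |z|^2 = 3.0523
Iter 4: z = -2.9051 + -1.5072i, |z|^2 = 10.7115
Escaped at iteration 4

Answer: 4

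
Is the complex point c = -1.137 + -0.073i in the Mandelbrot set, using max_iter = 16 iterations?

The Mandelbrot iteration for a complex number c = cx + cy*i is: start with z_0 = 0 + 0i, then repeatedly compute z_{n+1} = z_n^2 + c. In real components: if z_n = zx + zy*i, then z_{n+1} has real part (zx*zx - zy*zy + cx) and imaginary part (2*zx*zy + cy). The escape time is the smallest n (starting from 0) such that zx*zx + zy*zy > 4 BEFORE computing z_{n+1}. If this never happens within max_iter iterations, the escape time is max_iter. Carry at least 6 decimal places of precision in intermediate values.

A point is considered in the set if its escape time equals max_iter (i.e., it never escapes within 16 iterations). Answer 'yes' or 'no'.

z_0 = 0 + 0i, c = -1.1370 + -0.0730i
Iter 1: z = -1.1370 + -0.0730i, |z|^2 = 1.2981
Iter 2: z = 0.1504 + 0.0930i, |z|^2 = 0.0313
Iter 3: z = -1.1230 + -0.0450i, |z|^2 = 1.2632
Iter 4: z = 0.1221 + 0.0281i, |z|^2 = 0.0157
Iter 5: z = -1.1229 + -0.0661i, |z|^2 = 1.2652
Iter 6: z = 0.1195 + 0.0755i, |z|^2 = 0.0200
Iter 7: z = -1.1284 + -0.0550i, |z|^2 = 1.2764
Iter 8: z = 0.1333 + 0.0510i, |z|^2 = 0.0204
Iter 9: z = -1.1218 + -0.0594i, |z|^2 = 1.2620
Iter 10: z = 0.1180 + 0.0603i, |z|^2 = 0.0175
Iter 11: z = -1.1267 + -0.0588i, |z|^2 = 1.2729
Iter 12: z = 0.1290 + 0.0595i, |z|^2 = 0.0202
Iter 13: z = -1.1239 + -0.0577i, |z|^2 = 1.2664
Iter 14: z = 0.1228 + 0.0566i, |z|^2 = 0.0183
Iter 15: z = -1.1251 + -0.0591i, |z|^2 = 1.2694
Did not escape in 16 iterations → in set

Answer: yes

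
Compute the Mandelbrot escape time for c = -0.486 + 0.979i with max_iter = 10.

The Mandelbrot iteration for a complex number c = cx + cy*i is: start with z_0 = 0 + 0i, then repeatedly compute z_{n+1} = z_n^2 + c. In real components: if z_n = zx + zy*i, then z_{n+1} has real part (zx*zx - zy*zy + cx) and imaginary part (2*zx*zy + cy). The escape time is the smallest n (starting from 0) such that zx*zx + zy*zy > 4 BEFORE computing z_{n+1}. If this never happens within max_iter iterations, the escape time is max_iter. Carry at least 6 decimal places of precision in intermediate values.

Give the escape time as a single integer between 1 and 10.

Answer: 4

Derivation:
z_0 = 0 + 0i, c = -0.4860 + 0.9790i
Iter 1: z = -0.4860 + 0.9790i, |z|^2 = 1.1946
Iter 2: z = -1.2082 + 0.0274i, |z|^2 = 1.4606
Iter 3: z = 0.9731 + 0.9128i, |z|^2 = 1.7801
Iter 4: z = -0.3722 + 2.7554i, |z|^2 = 7.7309
Escaped at iteration 4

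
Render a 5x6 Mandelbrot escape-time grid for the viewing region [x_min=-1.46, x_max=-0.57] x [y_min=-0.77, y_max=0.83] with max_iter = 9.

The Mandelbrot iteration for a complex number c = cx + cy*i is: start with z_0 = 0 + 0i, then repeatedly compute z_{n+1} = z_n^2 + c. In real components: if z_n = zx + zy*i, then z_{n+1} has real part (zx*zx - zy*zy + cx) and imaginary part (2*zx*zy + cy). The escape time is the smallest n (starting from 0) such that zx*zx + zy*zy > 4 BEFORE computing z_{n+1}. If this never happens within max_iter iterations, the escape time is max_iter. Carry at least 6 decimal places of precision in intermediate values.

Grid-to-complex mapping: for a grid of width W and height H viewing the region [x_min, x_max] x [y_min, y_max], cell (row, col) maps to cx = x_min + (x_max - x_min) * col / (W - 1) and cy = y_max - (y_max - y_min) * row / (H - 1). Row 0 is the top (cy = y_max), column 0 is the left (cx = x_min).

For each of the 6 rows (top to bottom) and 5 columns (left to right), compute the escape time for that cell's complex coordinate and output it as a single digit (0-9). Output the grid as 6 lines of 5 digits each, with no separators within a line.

(row=0, col=0): c = -1.4600 + 0.8300i → escape time 3
(row=0, col=1): c = -1.2375 + 0.8300i → escape time 3
(row=0, col=2): c = -1.0150 + 0.8300i → escape time 3
(row=0, col=3): c = -0.7925 + 0.8300i → escape time 4
(row=0, col=4): c = -0.5700 + 0.8300i → escape time 4
(row=1, col=0): c = -1.4600 + 0.5100i → escape time 3
(row=1, col=1): c = -1.2375 + 0.5100i → escape time 4
(row=1, col=2): c = -1.0150 + 0.5100i → escape time 5
(row=1, col=3): c = -0.7925 + 0.5100i → escape time 6
(row=1, col=4): c = -0.5700 + 0.5100i → escape time 9
(row=2, col=0): c = -1.4600 + 0.1900i → escape time 5
(row=2, col=1): c = -1.2375 + 0.1900i → escape time 9
(row=2, col=2): c = -1.0150 + 0.1900i → escape time 9
(row=2, col=3): c = -0.7925 + 0.1900i → escape time 9
(row=2, col=4): c = -0.5700 + 0.1900i → escape time 9
(row=3, col=0): c = -1.4600 + -0.1300i → escape time 7
(row=3, col=1): c = -1.2375 + -0.1300i → escape time 9
(row=3, col=2): c = -1.0150 + -0.1300i → escape time 9
(row=3, col=3): c = -0.7925 + -0.1300i → escape time 9
(row=3, col=4): c = -0.5700 + -0.1300i → escape time 9
(row=4, col=0): c = -1.4600 + -0.4500i → escape time 3
(row=4, col=1): c = -1.2375 + -0.4500i → escape time 6
(row=4, col=2): c = -1.0150 + -0.4500i → escape time 5
(row=4, col=3): c = -0.7925 + -0.4500i → escape time 7
(row=4, col=4): c = -0.5700 + -0.4500i → escape time 9
(row=5, col=0): c = -1.4600 + -0.7700i → escape time 3
(row=5, col=1): c = -1.2375 + -0.7700i → escape time 3
(row=5, col=2): c = -1.0150 + -0.7700i → escape time 3
(row=5, col=3): c = -0.7925 + -0.7700i → escape time 4
(row=5, col=4): c = -0.5700 + -0.7700i → escape time 5

Answer: 33344
34569
59999
79999
36579
33345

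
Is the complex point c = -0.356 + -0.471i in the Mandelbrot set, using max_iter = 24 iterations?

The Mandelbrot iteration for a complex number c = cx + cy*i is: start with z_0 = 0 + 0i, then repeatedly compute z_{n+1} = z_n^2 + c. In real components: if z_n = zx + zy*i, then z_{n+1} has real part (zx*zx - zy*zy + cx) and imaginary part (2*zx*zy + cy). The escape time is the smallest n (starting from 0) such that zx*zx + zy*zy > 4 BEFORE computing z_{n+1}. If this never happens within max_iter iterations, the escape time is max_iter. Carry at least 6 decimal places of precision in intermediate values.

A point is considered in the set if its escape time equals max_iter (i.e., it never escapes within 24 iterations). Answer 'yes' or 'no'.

Answer: yes

Derivation:
z_0 = 0 + 0i, c = -0.3560 + -0.4710i
Iter 1: z = -0.3560 + -0.4710i, |z|^2 = 0.3486
Iter 2: z = -0.4511 + -0.1356i, |z|^2 = 0.2219
Iter 3: z = -0.1709 + -0.3486i, |z|^2 = 0.1507
Iter 4: z = -0.4483 + -0.3518i, |z|^2 = 0.3248
Iter 5: z = -0.2788 + -0.1555i, |z|^2 = 0.1019
Iter 6: z = -0.3025 + -0.3843i, |z|^2 = 0.2392
Iter 7: z = -0.4122 + -0.2385i, |z|^2 = 0.2268
Iter 8: z = -0.2430 + -0.2744i, |z|^2 = 0.1343
Iter 9: z = -0.3722 + -0.3377i, |z|^2 = 0.2526
Iter 10: z = -0.3315 + -0.2196i, |z|^2 = 0.1581
Iter 11: z = -0.2944 + -0.3254i, |z|^2 = 0.1925
Iter 12: z = -0.3752 + -0.2794i, |z|^2 = 0.2189
Iter 13: z = -0.2933 + -0.2613i, |z|^2 = 0.1543
Iter 14: z = -0.3383 + -0.3177i, |z|^2 = 0.2154
Iter 15: z = -0.3425 + -0.2560i, |z|^2 = 0.1829
Iter 16: z = -0.3042 + -0.2956i, |z|^2 = 0.1799
Iter 17: z = -0.3508 + -0.2911i, |z|^2 = 0.2078
Iter 18: z = -0.3177 + -0.2667i, |z|^2 = 0.1721
Iter 19: z = -0.3262 + -0.3015i, |z|^2 = 0.1973
Iter 20: z = -0.3405 + -0.2743i, |z|^2 = 0.1912
Iter 21: z = -0.3153 + -0.2842i, |z|^2 = 0.1802
Iter 22: z = -0.3374 + -0.2918i, |z|^2 = 0.1990
Iter 23: z = -0.3273 + -0.2741i, |z|^2 = 0.1823
Did not escape in 24 iterations → in set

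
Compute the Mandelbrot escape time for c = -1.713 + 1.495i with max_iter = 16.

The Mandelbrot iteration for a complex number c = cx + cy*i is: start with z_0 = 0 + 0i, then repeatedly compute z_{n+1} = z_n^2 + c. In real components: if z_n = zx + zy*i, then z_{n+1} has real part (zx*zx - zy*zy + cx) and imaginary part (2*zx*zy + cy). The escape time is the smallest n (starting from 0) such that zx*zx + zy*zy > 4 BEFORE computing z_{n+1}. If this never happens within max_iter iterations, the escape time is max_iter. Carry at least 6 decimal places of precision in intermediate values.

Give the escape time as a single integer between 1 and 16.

z_0 = 0 + 0i, c = -1.7130 + 1.4950i
Iter 1: z = -1.7130 + 1.4950i, |z|^2 = 5.1694
Escaped at iteration 1

Answer: 1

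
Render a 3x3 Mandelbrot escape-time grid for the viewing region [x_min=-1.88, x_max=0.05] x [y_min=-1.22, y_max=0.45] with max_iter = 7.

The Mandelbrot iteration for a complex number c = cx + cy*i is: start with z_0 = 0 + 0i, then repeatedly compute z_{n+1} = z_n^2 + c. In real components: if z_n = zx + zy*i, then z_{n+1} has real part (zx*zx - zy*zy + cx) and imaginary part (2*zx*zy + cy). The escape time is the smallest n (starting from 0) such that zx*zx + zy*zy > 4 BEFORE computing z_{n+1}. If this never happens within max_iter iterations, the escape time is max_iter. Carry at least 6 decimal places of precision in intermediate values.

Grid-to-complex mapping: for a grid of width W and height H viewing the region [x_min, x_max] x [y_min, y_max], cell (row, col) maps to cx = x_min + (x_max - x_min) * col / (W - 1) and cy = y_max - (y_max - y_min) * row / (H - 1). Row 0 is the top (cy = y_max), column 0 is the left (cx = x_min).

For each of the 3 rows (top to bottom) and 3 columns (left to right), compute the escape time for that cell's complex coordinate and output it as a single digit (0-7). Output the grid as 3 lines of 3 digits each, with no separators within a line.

Answer: 367
377
133

Derivation:
(row=0, col=0): c = -1.8800 + 0.4500i → escape time 3
(row=0, col=1): c = -0.9150 + 0.4500i → escape time 6
(row=0, col=2): c = 0.0500 + 0.4500i → escape time 7
(row=1, col=0): c = -1.8800 + -0.3850i → escape time 3
(row=1, col=1): c = -0.9150 + -0.3850i → escape time 7
(row=1, col=2): c = 0.0500 + -0.3850i → escape time 7
(row=2, col=0): c = -1.8800 + -1.2200i → escape time 1
(row=2, col=1): c = -0.9150 + -1.2200i → escape time 3
(row=2, col=2): c = 0.0500 + -1.2200i → escape time 3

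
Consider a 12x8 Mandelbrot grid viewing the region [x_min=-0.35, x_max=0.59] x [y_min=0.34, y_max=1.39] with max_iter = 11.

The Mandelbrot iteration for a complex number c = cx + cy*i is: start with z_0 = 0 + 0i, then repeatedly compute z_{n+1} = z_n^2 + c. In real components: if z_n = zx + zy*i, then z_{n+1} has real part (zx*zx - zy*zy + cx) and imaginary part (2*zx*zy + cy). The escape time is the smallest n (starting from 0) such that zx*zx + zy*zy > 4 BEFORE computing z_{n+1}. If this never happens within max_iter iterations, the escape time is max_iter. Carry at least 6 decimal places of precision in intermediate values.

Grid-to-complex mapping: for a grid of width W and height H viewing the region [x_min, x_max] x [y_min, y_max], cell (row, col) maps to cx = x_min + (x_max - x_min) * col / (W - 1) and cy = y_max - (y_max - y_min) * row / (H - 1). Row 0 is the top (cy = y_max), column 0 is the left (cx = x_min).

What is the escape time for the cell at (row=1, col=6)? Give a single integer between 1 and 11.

z_0 = 0 + 0i, c = 0.1627 + 1.2400i
Iter 1: z = 0.1627 + 1.2400i, |z|^2 = 1.5641
Iter 2: z = -1.3484 + 1.6436i, |z|^2 = 4.5195
Escaped at iteration 2

Answer: 2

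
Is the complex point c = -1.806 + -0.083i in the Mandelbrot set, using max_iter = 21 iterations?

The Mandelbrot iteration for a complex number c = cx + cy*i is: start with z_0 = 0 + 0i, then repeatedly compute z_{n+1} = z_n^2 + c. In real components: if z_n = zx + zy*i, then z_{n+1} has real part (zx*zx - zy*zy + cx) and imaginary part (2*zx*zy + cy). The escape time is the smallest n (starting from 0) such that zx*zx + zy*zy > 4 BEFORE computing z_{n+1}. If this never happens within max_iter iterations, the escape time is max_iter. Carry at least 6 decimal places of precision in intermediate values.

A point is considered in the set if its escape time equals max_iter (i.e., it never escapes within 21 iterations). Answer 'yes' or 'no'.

z_0 = 0 + 0i, c = -1.8060 + -0.0830i
Iter 1: z = -1.8060 + -0.0830i, |z|^2 = 3.2685
Iter 2: z = 1.4487 + 0.2168i, |z|^2 = 2.1459
Iter 3: z = 0.2459 + 0.5452i, |z|^2 = 0.3577
Iter 4: z = -2.0428 + 0.1851i, |z|^2 = 4.2071
Escaped at iteration 4

Answer: no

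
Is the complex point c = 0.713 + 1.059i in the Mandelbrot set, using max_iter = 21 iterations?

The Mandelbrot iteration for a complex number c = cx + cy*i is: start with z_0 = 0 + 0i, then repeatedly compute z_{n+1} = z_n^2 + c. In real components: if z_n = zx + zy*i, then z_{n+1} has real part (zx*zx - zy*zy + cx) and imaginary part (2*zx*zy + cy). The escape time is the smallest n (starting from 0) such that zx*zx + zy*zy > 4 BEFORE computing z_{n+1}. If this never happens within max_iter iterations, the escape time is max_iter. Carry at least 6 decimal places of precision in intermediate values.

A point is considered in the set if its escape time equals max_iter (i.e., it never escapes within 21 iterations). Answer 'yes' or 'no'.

z_0 = 0 + 0i, c = 0.7130 + 1.0590i
Iter 1: z = 0.7130 + 1.0590i, |z|^2 = 1.6298
Iter 2: z = 0.0999 + 2.5691i, |z|^2 = 6.6104
Escaped at iteration 2

Answer: no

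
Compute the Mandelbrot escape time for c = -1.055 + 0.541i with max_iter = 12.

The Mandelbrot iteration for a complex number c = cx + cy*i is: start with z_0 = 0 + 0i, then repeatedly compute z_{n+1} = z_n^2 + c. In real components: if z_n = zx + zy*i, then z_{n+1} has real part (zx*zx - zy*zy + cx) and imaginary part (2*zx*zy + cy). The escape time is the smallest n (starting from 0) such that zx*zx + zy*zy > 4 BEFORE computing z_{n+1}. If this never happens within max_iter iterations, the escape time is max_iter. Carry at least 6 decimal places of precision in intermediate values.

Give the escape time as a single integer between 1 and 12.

Answer: 5

Derivation:
z_0 = 0 + 0i, c = -1.0550 + 0.5410i
Iter 1: z = -1.0550 + 0.5410i, |z|^2 = 1.4057
Iter 2: z = -0.2347 + -0.6005i, |z|^2 = 0.4157
Iter 3: z = -1.3605 + 0.8228i, |z|^2 = 2.5281
Iter 4: z = 0.1190 + -1.6980i, |z|^2 = 2.8973
Iter 5: z = -3.9240 + 0.1367i, |z|^2 = 15.4165
Escaped at iteration 5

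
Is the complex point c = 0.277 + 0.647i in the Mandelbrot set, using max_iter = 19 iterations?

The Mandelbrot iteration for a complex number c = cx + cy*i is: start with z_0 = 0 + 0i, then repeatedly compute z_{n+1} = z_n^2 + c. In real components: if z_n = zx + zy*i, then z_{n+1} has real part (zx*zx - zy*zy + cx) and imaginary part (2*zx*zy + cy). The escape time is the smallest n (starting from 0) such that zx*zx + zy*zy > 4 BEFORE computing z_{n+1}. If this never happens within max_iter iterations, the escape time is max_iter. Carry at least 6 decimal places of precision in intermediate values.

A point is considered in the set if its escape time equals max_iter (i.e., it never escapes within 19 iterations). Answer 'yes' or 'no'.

Answer: no

Derivation:
z_0 = 0 + 0i, c = 0.2770 + 0.6470i
Iter 1: z = 0.2770 + 0.6470i, |z|^2 = 0.4953
Iter 2: z = -0.0649 + 1.0054i, |z|^2 = 1.0151
Iter 3: z = -0.7297 + 0.5165i, |z|^2 = 0.7993
Iter 4: z = 0.5426 + -0.1068i, |z|^2 = 0.3059
Iter 5: z = 0.5601 + 0.5311i, |z|^2 = 0.5957
Iter 6: z = 0.3086 + 1.2418i, |z|^2 = 1.6374
Iter 7: z = -1.1699 + 1.4136i, |z|^2 = 3.3669
Iter 8: z = -0.3524 + -2.6605i, |z|^2 = 7.2026
Escaped at iteration 8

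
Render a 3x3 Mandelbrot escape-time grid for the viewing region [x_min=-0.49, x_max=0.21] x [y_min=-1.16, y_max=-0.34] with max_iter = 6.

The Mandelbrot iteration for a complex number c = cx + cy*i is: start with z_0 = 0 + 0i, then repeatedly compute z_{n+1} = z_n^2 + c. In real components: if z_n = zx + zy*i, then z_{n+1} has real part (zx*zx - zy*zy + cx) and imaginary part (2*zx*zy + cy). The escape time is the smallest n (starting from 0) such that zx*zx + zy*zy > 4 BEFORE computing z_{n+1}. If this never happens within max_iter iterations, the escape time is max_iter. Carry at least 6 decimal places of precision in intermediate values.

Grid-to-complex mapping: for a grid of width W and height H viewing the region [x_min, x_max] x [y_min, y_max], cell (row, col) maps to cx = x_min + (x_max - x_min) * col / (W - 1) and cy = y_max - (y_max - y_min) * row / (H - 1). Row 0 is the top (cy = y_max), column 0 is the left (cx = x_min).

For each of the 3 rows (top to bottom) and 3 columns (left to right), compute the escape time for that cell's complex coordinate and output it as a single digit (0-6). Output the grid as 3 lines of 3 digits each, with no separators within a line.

(row=0, col=0): c = -0.4900 + -0.3400i → escape time 6
(row=0, col=1): c = -0.1400 + -0.3400i → escape time 6
(row=0, col=2): c = 0.2100 + -0.3400i → escape time 6
(row=1, col=0): c = -0.4900 + -0.7500i → escape time 6
(row=1, col=1): c = -0.1400 + -0.7500i → escape time 6
(row=1, col=2): c = 0.2100 + -0.7500i → escape time 6
(row=2, col=0): c = -0.4900 + -1.1600i → escape time 3
(row=2, col=1): c = -0.1400 + -1.1600i → escape time 4
(row=2, col=2): c = 0.2100 + -1.1600i → escape time 3

Answer: 666
666
343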